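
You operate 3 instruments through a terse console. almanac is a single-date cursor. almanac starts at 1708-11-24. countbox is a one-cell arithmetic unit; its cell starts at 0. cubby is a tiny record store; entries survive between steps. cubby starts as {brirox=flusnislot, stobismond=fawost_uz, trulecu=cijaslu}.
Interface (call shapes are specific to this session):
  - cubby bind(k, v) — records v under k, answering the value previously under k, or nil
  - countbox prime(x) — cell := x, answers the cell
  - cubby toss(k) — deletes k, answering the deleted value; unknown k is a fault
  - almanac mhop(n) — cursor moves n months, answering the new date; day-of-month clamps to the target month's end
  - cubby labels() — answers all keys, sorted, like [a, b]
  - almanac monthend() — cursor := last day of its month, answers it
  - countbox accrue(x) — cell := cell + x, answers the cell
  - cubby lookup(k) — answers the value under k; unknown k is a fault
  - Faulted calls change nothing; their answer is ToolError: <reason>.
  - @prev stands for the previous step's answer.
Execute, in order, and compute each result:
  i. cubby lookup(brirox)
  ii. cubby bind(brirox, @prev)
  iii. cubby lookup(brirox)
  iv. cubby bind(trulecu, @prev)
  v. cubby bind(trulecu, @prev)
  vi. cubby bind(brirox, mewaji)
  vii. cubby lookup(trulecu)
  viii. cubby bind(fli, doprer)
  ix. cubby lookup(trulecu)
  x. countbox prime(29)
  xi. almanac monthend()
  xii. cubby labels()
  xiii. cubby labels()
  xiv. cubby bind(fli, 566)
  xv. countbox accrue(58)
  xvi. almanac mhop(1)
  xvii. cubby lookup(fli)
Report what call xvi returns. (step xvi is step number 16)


Answer: 1708-12-30

Derivation:
→ cubby lookup(k=brirox)
← flusnislot
→ cubby bind(k=brirox, v=@prev)
← flusnislot
→ cubby lookup(k=brirox)
← flusnislot
→ cubby bind(k=trulecu, v=@prev)
← cijaslu
→ cubby bind(k=trulecu, v=@prev)
← flusnislot
→ cubby bind(k=brirox, v=mewaji)
← flusnislot
→ cubby lookup(k=trulecu)
← cijaslu
→ cubby bind(k=fli, v=doprer)
← nil
→ cubby lookup(k=trulecu)
← cijaslu
→ countbox prime(x=29)
← 29
→ almanac monthend()
← 1708-11-30
→ cubby labels()
← [brirox, fli, stobismond, trulecu]
→ cubby labels()
← [brirox, fli, stobismond, trulecu]
→ cubby bind(k=fli, v=566)
← doprer
→ countbox accrue(x=58)
← 87
→ almanac mhop(n=1)
← 1708-12-30
→ cubby lookup(k=fli)
← 566


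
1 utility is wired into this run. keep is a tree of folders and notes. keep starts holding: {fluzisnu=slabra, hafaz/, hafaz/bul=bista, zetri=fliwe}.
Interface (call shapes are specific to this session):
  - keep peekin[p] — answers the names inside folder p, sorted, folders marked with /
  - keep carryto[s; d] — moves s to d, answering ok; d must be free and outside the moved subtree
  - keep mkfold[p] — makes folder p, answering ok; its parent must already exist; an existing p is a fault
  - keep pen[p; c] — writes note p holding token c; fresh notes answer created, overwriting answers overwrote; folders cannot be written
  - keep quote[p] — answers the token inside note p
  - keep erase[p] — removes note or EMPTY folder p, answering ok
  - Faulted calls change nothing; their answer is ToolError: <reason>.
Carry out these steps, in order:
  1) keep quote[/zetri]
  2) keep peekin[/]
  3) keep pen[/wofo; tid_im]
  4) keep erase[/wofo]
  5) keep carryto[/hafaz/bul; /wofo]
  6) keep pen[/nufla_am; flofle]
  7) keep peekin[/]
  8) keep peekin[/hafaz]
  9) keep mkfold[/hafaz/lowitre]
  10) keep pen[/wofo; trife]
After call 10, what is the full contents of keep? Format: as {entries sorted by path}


Answer: {fluzisnu=slabra, hafaz/, hafaz/lowitre/, nufla_am=flofle, wofo=trife, zetri=fliwe}

Derivation:
>>> keep quote p: /zetri
= fliwe
>>> keep peekin p: /
= [fluzisnu, hafaz/, zetri]
>>> keep pen p: /wofo c: tid_im
= created
>>> keep erase p: /wofo
= ok
>>> keep carryto s: /hafaz/bul d: /wofo
= ok
>>> keep pen p: /nufla_am c: flofle
= created
>>> keep peekin p: /
= [fluzisnu, hafaz/, nufla_am, wofo, zetri]
>>> keep peekin p: /hafaz
= []
>>> keep mkfold p: /hafaz/lowitre
= ok
>>> keep pen p: /wofo c: trife
= overwrote


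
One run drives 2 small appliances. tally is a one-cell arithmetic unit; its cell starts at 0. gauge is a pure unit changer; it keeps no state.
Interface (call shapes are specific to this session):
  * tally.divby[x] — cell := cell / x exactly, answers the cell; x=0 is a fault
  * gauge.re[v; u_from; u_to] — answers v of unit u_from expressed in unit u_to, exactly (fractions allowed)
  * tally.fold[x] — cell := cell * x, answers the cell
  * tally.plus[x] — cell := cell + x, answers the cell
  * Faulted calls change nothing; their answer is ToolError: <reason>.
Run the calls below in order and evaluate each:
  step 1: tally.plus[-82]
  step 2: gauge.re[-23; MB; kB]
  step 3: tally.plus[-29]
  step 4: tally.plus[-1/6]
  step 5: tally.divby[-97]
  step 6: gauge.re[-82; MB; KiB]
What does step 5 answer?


Answer: 667/582

Derivation:
Invoking tally.plus using x→-82, and observe -82.
Calling gauge.re using v→-23, u_from→MB, u_to→kB, yielding -23000.
Now I run tally.plus using x→-29, — result: -111.
Now I run tally.plus using x→-1/6, which returns -667/6.
Now I run tally.divby using x→-97, yielding 667/582.
I use gauge.re using v→-82, u_from→MB, u_to→KiB, and get -640625/8.


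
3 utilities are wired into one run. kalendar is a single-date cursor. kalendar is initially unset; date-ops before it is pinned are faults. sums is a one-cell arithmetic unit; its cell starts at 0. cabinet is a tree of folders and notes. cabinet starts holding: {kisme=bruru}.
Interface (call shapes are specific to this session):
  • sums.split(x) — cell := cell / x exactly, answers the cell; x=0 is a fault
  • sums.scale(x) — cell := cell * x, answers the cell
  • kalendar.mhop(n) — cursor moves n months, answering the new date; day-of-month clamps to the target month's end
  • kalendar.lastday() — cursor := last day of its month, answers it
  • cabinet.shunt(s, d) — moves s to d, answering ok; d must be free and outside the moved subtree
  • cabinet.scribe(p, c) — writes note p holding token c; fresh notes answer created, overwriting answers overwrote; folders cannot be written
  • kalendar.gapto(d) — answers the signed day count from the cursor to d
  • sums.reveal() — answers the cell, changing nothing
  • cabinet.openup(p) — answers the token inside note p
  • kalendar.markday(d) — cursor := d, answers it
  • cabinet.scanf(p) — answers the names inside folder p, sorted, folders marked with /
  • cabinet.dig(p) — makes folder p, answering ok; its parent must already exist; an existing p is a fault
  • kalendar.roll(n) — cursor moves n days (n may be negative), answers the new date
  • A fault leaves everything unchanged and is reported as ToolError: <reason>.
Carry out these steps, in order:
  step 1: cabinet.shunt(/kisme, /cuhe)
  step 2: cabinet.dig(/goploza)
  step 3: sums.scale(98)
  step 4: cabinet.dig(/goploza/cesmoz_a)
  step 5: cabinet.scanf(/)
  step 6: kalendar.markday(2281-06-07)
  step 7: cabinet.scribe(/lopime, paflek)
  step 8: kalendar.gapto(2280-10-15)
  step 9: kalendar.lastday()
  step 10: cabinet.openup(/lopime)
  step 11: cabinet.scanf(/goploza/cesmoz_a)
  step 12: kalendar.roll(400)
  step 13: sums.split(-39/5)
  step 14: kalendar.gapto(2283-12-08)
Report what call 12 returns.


;; 1. cabinet.shunt(/kisme, /cuhe) : ok
;; 2. cabinet.dig(/goploza) : ok
;; 3. sums.scale(98) : 0
;; 4. cabinet.dig(/goploza/cesmoz_a) : ok
;; 5. cabinet.scanf(/) : [cuhe, goploza/]
;; 6. kalendar.markday(2281-06-07) : 2281-06-07
;; 7. cabinet.scribe(/lopime, paflek) : created
;; 8. kalendar.gapto(2280-10-15) : -235
;; 9. kalendar.lastday() : 2281-06-30
;; 10. cabinet.openup(/lopime) : paflek
;; 11. cabinet.scanf(/goploza/cesmoz_a) : []
;; 12. kalendar.roll(400) : 2282-08-04
;; 13. sums.split(-39/5) : 0
;; 14. kalendar.gapto(2283-12-08) : 491

Answer: 2282-08-04


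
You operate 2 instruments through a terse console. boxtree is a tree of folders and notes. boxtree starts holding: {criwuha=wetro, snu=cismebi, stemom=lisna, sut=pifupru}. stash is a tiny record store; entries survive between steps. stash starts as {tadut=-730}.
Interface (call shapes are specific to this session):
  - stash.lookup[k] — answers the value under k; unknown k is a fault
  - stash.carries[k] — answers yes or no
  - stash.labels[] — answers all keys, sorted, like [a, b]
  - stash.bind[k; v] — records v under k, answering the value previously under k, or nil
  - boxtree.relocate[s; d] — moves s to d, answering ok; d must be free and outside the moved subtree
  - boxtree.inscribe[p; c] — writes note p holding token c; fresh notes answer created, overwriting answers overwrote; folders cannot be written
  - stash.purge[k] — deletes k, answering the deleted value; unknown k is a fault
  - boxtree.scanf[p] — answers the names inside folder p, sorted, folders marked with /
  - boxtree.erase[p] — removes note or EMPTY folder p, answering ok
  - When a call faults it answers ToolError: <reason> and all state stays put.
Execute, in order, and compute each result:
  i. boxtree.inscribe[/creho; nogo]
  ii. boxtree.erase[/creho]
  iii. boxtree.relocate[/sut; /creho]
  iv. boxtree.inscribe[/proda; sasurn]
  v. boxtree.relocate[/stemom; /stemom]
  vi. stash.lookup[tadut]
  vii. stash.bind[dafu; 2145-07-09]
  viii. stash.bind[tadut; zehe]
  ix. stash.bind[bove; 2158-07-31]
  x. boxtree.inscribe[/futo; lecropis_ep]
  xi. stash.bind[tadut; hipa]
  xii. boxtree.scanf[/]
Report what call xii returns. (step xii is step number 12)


# 1. boxtree.inscribe(p→/creho, c→nogo) => created
# 2. boxtree.erase(p→/creho) => ok
# 3. boxtree.relocate(s→/sut, d→/creho) => ok
# 4. boxtree.inscribe(p→/proda, c→sasurn) => created
# 5. boxtree.relocate(s→/stemom, d→/stemom) => ToolError: exists
# 6. stash.lookup(k→tadut) => -730
# 7. stash.bind(k→dafu, v→2145-07-09) => nil
# 8. stash.bind(k→tadut, v→zehe) => -730
# 9. stash.bind(k→bove, v→2158-07-31) => nil
# 10. boxtree.inscribe(p→/futo, c→lecropis_ep) => created
# 11. stash.bind(k→tadut, v→hipa) => zehe
# 12. boxtree.scanf(p→/) => [creho, criwuha, futo, proda, snu, stemom]

Answer: [creho, criwuha, futo, proda, snu, stemom]


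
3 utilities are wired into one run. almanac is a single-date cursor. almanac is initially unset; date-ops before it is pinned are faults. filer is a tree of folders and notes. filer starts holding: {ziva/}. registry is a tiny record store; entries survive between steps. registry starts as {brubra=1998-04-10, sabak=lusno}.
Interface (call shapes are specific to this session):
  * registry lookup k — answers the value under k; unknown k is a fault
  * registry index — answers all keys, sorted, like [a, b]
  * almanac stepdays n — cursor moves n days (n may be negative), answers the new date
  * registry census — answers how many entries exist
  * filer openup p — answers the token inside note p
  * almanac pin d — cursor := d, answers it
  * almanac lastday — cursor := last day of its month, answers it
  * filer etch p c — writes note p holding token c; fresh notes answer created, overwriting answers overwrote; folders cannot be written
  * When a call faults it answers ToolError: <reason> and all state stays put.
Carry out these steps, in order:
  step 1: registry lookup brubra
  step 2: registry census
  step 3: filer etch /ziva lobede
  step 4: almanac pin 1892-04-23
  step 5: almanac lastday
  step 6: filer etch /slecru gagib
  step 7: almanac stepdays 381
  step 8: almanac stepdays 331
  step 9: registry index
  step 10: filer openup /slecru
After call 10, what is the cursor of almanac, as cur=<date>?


Next I call registry lookup using k='brubra', giving 1998-04-10.
Invoking registry census(), and get 2.
Invoking filer etch using p='/ziva', c='lobede', — result: ToolError: is a directory.
Then almanac pin using d='1892-04-23', and observe 1892-04-23.
Invoking almanac lastday(), → 1892-04-30.
Invoking filer etch using p='/slecru', c='gagib': created.
Then almanac stepdays using n='381', and observe 1893-05-16.
Then almanac stepdays using n='331', — result: 1894-04-12.
I try registry index: [brubra, sabak].
Using filer openup using p='/slecru', → gagib.

Answer: cur=1894-04-12


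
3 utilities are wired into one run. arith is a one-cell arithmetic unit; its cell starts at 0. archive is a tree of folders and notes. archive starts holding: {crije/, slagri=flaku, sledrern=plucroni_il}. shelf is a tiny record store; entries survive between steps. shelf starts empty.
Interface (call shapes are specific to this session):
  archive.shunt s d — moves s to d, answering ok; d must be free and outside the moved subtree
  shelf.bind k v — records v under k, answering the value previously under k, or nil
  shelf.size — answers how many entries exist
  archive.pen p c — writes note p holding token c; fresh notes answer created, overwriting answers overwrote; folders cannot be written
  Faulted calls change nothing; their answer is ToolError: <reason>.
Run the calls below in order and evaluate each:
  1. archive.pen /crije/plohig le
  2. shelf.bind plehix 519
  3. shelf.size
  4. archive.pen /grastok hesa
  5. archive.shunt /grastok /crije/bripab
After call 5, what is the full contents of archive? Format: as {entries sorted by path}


Answer: {crije/, crije/bripab=hesa, crije/plohig=le, slagri=flaku, sledrern=plucroni_il}

Derivation:
> archive.pen p→/crije/plohig c→le
= created
> shelf.bind k→plehix v→519
= nil
> shelf.size
= 1
> archive.pen p→/grastok c→hesa
= created
> archive.shunt s→/grastok d→/crije/bripab
= ok


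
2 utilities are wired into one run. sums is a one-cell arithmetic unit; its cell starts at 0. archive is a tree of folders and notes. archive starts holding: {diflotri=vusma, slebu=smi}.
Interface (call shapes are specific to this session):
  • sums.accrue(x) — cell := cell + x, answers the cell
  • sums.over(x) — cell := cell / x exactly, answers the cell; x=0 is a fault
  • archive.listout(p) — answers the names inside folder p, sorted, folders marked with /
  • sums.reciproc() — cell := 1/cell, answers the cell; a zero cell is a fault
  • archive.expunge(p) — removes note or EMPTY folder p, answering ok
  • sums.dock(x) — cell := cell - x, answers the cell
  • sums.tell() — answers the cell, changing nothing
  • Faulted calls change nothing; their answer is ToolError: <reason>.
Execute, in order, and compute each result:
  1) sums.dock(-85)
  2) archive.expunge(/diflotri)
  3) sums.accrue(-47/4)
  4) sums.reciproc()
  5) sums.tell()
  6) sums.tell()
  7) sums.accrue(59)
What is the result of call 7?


Answer: 17291/293

Derivation:
Act: dock[x→-85]
Obs: 85
Act: expunge[p→/diflotri]
Obs: ok
Act: accrue[x→-47/4]
Obs: 293/4
Act: reciproc[]
Obs: 4/293
Act: tell[]
Obs: 4/293
Act: tell[]
Obs: 4/293
Act: accrue[x→59]
Obs: 17291/293


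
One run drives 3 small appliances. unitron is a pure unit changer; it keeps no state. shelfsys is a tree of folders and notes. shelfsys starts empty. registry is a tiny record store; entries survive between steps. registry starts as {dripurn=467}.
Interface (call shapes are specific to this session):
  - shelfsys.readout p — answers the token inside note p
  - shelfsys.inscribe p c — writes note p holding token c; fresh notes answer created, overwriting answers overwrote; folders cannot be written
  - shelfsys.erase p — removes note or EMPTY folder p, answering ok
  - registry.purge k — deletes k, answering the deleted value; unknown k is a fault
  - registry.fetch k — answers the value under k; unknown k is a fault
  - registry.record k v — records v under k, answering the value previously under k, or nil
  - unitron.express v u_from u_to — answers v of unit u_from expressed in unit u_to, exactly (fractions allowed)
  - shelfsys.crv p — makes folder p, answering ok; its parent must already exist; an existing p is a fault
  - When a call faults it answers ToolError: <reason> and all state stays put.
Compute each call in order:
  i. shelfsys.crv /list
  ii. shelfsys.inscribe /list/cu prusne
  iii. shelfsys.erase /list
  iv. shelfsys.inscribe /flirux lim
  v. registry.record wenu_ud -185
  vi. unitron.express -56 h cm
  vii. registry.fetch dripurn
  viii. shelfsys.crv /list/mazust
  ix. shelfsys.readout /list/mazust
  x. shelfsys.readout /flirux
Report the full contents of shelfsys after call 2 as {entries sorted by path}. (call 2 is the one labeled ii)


Answer: {list/, list/cu=prusne}

Derivation:
$ crv p: /list
[out] ok
$ inscribe p: /list/cu c: prusne
[out] created
$ erase p: /list
[out] ToolError: not empty
$ inscribe p: /flirux c: lim
[out] created
$ record k: wenu_ud v: -185
[out] nil
$ express v: -56 u_from: h u_to: cm
[out] ToolError: incompatible units
$ fetch k: dripurn
[out] 467
$ crv p: /list/mazust
[out] ok
$ readout p: /list/mazust
[out] ToolError: is a directory
$ readout p: /flirux
[out] lim


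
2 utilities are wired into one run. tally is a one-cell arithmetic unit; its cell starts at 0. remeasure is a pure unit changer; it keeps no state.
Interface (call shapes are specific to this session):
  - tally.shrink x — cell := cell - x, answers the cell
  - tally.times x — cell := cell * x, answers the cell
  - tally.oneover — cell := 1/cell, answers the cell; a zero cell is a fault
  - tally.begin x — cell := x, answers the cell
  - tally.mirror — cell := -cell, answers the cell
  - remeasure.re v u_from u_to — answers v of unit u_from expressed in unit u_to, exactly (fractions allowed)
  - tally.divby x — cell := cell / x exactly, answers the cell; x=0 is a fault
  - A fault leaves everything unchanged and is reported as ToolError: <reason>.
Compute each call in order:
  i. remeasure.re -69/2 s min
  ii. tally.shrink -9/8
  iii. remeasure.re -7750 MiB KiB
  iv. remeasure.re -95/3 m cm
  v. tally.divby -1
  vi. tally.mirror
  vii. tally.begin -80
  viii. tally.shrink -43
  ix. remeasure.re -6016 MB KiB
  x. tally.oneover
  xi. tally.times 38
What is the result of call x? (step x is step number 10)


Answer: -1/37

Derivation:
;; 1. remeasure.re(v=-69/2, u_from=s, u_to=min) => -23/40
;; 2. tally.shrink(x=-9/8) => 9/8
;; 3. remeasure.re(v=-7750, u_from=MiB, u_to=KiB) => -7936000
;; 4. remeasure.re(v=-95/3, u_from=m, u_to=cm) => -9500/3
;; 5. tally.divby(x=-1) => -9/8
;; 6. tally.mirror() => 9/8
;; 7. tally.begin(x=-80) => -80
;; 8. tally.shrink(x=-43) => -37
;; 9. remeasure.re(v=-6016, u_from=MB, u_to=KiB) => -5875000
;; 10. tally.oneover() => -1/37
;; 11. tally.times(x=38) => -38/37


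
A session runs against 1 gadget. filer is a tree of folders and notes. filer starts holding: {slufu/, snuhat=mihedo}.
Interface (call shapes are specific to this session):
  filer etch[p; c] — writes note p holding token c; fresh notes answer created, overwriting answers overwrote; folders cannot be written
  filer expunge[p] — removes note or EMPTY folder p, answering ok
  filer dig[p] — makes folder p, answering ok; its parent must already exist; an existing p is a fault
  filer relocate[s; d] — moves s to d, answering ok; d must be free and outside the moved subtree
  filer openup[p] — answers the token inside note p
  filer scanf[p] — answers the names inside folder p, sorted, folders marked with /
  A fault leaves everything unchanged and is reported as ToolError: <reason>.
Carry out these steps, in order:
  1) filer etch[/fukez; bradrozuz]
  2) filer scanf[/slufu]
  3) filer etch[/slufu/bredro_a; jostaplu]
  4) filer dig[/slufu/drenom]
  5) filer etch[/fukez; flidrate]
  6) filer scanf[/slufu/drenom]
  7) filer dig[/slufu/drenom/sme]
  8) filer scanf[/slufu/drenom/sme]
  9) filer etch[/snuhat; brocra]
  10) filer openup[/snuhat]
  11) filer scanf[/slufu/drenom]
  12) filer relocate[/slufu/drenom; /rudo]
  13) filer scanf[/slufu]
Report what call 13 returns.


Answer: [bredro_a]

Derivation:
Then filer etch passing /fukez, bradrozuz, → created.
I call filer scanf passing /slufu, giving [].
I call filer etch passing /slufu/bredro_a, jostaplu, and get created.
Now I run filer dig passing /slufu/drenom, and see ok.
Next I call filer etch passing /fukez, flidrate, — result: overwrote.
Then filer scanf passing /slufu/drenom, and observe [].
Now I run filer dig passing /slufu/drenom/sme, — result: ok.
I run filer scanf passing /slufu/drenom/sme, and get [].
Then filer etch passing /snuhat, brocra, and observe overwrote.
Then filer openup passing /snuhat, giving brocra.
Now I run filer scanf passing /slufu/drenom, which returns [sme/].
Next I call filer relocate passing /slufu/drenom, /rudo, — result: ok.
I run filer scanf passing /slufu: [bredro_a].


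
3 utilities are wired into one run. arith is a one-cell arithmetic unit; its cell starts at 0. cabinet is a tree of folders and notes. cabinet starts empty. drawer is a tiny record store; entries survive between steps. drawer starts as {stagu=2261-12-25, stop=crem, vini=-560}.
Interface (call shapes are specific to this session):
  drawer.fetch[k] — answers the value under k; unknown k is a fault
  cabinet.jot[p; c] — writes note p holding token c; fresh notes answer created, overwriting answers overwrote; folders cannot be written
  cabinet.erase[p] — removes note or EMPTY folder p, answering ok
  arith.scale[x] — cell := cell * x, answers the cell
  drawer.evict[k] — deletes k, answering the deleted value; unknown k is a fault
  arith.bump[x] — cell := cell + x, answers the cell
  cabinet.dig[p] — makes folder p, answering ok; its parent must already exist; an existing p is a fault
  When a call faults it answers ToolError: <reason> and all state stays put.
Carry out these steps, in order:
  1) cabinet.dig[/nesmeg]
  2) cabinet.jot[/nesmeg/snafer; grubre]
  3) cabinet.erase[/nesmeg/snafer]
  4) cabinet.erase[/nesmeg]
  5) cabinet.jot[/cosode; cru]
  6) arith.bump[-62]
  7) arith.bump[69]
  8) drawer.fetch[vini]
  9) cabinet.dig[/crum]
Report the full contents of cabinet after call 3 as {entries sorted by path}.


Answer: {nesmeg/}

Derivation:
>>> cabinet.dig p: /nesmeg
  ok
>>> cabinet.jot p: /nesmeg/snafer c: grubre
  created
>>> cabinet.erase p: /nesmeg/snafer
  ok
>>> cabinet.erase p: /nesmeg
  ok
>>> cabinet.jot p: /cosode c: cru
  created
>>> arith.bump x: -62
  -62
>>> arith.bump x: 69
  7
>>> drawer.fetch k: vini
  -560
>>> cabinet.dig p: /crum
  ok


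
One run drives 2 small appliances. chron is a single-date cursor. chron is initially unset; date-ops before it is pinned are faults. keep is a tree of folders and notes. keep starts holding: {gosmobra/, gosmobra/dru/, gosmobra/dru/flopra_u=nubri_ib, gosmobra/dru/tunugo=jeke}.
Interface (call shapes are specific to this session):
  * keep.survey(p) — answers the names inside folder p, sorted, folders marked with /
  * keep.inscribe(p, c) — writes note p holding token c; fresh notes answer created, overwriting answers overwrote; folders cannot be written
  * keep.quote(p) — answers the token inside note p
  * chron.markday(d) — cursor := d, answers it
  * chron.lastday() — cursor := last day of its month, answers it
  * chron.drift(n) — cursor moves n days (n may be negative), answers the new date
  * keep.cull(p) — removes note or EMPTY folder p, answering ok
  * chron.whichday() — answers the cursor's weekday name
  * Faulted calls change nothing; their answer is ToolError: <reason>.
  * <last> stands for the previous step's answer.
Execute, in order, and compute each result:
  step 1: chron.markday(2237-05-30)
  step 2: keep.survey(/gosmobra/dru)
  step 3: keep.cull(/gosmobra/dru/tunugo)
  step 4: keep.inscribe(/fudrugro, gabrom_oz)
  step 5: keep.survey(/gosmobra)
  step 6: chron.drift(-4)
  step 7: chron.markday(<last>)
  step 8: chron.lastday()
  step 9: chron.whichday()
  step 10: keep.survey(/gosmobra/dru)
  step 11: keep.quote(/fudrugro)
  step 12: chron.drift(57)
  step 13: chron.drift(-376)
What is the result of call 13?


Do: chron.markday[d=2237-05-30]
See: 2237-05-30
Do: keep.survey[p=/gosmobra/dru]
See: [flopra_u, tunugo]
Do: keep.cull[p=/gosmobra/dru/tunugo]
See: ok
Do: keep.inscribe[p=/fudrugro; c=gabrom_oz]
See: created
Do: keep.survey[p=/gosmobra]
See: [dru/]
Do: chron.drift[n=-4]
See: 2237-05-26
Do: chron.markday[d=<last>]
See: 2237-05-26
Do: chron.lastday[]
See: 2237-05-31
Do: chron.whichday[]
See: Wednesday
Do: keep.survey[p=/gosmobra/dru]
See: [flopra_u]
Do: keep.quote[p=/fudrugro]
See: gabrom_oz
Do: chron.drift[n=57]
See: 2237-07-27
Do: chron.drift[n=-376]
See: 2236-07-16

Answer: 2236-07-16


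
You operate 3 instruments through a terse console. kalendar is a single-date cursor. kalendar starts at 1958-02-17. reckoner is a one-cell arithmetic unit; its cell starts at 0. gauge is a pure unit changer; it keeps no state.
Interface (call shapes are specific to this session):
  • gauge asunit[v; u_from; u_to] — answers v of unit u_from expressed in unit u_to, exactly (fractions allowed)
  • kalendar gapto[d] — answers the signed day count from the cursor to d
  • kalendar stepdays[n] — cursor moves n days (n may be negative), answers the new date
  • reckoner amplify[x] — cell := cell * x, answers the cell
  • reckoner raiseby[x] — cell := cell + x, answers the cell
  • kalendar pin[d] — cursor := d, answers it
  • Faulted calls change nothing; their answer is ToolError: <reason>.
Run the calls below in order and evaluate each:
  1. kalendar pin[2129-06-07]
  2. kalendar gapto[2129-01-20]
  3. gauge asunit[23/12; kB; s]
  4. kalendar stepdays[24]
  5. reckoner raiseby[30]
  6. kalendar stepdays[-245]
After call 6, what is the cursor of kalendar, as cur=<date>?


→ kalendar pin(d→2129-06-07)
← 2129-06-07
→ kalendar gapto(d→2129-01-20)
← -138
→ gauge asunit(v→23/12, u_from→kB, u_to→s)
← ToolError: incompatible units
→ kalendar stepdays(n→24)
← 2129-07-01
→ reckoner raiseby(x→30)
← 30
→ kalendar stepdays(n→-245)
← 2128-10-29

Answer: cur=2128-10-29


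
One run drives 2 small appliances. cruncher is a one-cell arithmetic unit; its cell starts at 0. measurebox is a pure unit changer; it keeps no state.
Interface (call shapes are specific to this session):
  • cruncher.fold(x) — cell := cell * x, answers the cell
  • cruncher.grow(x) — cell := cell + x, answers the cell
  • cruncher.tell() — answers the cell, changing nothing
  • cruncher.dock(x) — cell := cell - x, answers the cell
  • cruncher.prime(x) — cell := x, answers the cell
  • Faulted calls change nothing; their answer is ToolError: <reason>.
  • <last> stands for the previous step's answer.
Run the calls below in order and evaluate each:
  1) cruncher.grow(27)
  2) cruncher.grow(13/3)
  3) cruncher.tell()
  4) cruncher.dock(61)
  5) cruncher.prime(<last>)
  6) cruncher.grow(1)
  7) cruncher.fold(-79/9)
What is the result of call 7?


Answer: 6794/27

Derivation:
% cruncher.grow 27
:: 27
% cruncher.grow 13/3
:: 94/3
% cruncher.tell
:: 94/3
% cruncher.dock 61
:: -89/3
% cruncher.prime <last>
:: -89/3
% cruncher.grow 1
:: -86/3
% cruncher.fold -79/9
:: 6794/27


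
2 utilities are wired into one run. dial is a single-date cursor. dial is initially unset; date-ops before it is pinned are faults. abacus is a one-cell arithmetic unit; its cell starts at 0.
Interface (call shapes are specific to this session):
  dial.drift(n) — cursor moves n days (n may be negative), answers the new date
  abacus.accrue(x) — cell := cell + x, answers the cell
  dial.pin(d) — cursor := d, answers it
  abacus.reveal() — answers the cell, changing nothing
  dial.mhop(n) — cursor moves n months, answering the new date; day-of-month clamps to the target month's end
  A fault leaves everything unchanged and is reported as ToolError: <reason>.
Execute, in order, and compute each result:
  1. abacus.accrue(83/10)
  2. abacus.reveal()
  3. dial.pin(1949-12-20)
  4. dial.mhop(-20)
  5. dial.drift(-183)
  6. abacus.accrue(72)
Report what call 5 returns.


Answer: 1947-10-20

Derivation:
% accrue x=83/10
  83/10
% reveal
  83/10
% pin d=1949-12-20
  1949-12-20
% mhop n=-20
  1948-04-20
% drift n=-183
  1947-10-20
% accrue x=72
  803/10


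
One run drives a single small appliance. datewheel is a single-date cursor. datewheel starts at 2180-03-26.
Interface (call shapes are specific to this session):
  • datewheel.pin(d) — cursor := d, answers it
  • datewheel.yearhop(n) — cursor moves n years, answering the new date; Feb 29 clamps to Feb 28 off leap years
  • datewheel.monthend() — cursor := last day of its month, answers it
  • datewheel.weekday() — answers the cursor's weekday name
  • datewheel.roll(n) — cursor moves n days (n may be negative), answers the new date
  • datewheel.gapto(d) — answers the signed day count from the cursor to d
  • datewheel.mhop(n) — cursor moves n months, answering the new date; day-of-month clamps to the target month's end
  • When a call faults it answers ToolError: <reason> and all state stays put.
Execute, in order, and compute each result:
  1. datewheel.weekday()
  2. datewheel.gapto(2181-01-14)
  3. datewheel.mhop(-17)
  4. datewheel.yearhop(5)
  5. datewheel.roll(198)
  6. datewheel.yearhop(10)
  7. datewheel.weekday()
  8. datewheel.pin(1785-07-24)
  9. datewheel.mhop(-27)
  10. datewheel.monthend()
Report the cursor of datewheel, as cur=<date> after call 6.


~$ datewheel.weekday
[out] Sunday
~$ datewheel.gapto d: 2181-01-14
[out] 294
~$ datewheel.mhop n: -17
[out] 2178-10-26
~$ datewheel.yearhop n: 5
[out] 2183-10-26
~$ datewheel.roll n: 198
[out] 2184-05-11
~$ datewheel.yearhop n: 10
[out] 2194-05-11
~$ datewheel.weekday
[out] Sunday
~$ datewheel.pin d: 1785-07-24
[out] 1785-07-24
~$ datewheel.mhop n: -27
[out] 1783-04-24
~$ datewheel.monthend
[out] 1783-04-30

Answer: cur=2194-05-11


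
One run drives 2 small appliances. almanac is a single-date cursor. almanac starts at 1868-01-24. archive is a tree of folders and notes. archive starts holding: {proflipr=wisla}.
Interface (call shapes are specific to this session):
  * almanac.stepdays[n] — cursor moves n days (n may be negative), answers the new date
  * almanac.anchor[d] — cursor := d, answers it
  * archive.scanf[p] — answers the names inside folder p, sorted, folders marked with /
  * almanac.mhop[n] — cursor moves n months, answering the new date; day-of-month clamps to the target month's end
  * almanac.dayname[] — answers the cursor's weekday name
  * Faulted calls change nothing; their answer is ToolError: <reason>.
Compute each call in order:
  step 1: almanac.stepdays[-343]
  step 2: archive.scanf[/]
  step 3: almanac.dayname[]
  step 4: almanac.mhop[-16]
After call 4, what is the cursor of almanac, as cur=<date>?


Answer: cur=1865-10-15

Derivation:
# stepdays(n: -343) -> 1867-02-15
# scanf(p: /) -> [proflipr]
# dayname() -> Friday
# mhop(n: -16) -> 1865-10-15


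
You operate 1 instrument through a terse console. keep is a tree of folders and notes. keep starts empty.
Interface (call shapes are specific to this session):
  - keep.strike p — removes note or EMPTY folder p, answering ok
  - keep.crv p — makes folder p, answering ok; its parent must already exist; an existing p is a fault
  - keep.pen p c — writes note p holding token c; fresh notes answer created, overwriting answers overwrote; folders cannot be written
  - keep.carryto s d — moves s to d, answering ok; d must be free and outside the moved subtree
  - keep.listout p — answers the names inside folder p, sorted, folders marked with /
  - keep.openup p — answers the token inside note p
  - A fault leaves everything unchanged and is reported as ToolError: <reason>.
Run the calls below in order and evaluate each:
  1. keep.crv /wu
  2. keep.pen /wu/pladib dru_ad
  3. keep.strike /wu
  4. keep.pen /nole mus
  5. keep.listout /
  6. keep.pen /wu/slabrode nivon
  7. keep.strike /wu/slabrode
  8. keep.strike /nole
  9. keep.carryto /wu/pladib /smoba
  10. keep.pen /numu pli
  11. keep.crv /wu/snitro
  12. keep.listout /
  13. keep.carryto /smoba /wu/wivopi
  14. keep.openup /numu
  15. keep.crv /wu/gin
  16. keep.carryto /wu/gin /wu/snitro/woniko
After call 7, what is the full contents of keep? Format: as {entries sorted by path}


>>> keep.crv p='/wu'
  ok
>>> keep.pen p='/wu/pladib' c='dru_ad'
  created
>>> keep.strike p='/wu'
  ToolError: not empty
>>> keep.pen p='/nole' c='mus'
  created
>>> keep.listout p='/'
  [nole, wu/]
>>> keep.pen p='/wu/slabrode' c='nivon'
  created
>>> keep.strike p='/wu/slabrode'
  ok
>>> keep.strike p='/nole'
  ok
>>> keep.carryto s='/wu/pladib' d='/smoba'
  ok
>>> keep.pen p='/numu' c='pli'
  created
>>> keep.crv p='/wu/snitro'
  ok
>>> keep.listout p='/'
  [numu, smoba, wu/]
>>> keep.carryto s='/smoba' d='/wu/wivopi'
  ok
>>> keep.openup p='/numu'
  pli
>>> keep.crv p='/wu/gin'
  ok
>>> keep.carryto s='/wu/gin' d='/wu/snitro/woniko'
  ok

Answer: {nole=mus, wu/, wu/pladib=dru_ad}


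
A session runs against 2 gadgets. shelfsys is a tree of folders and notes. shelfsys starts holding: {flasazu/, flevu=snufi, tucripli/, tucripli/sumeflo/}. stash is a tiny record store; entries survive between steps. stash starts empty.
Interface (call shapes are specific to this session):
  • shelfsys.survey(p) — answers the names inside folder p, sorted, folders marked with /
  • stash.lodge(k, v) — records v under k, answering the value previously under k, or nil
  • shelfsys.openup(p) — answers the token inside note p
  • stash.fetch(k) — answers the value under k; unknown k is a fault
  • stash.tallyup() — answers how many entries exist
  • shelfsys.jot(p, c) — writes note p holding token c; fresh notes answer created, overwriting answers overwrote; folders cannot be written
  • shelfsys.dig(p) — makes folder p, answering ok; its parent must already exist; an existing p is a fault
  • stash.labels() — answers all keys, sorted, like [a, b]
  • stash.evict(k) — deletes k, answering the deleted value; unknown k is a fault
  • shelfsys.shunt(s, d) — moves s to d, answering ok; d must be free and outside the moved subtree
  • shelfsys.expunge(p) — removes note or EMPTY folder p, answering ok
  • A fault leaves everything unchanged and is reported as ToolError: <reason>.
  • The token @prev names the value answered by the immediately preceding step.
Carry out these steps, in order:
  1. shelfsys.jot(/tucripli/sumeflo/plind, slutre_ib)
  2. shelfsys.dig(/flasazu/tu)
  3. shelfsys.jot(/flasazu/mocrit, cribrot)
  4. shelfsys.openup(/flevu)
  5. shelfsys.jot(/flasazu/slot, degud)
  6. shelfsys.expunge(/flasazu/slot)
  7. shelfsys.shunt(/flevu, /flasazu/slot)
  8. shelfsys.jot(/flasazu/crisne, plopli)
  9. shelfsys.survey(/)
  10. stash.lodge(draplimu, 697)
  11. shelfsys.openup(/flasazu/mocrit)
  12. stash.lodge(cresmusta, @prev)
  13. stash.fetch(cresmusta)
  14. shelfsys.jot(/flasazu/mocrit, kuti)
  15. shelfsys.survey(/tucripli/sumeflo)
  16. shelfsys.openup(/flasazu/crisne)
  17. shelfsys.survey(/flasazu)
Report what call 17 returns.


Answer: [crisne, mocrit, slot, tu/]

Derivation:
→ shelfsys.jot(p→/tucripli/sumeflo/plind, c→slutre_ib)
← created
→ shelfsys.dig(p→/flasazu/tu)
← ok
→ shelfsys.jot(p→/flasazu/mocrit, c→cribrot)
← created
→ shelfsys.openup(p→/flevu)
← snufi
→ shelfsys.jot(p→/flasazu/slot, c→degud)
← created
→ shelfsys.expunge(p→/flasazu/slot)
← ok
→ shelfsys.shunt(s→/flevu, d→/flasazu/slot)
← ok
→ shelfsys.jot(p→/flasazu/crisne, c→plopli)
← created
→ shelfsys.survey(p→/)
← [flasazu/, tucripli/]
→ stash.lodge(k→draplimu, v→697)
← nil
→ shelfsys.openup(p→/flasazu/mocrit)
← cribrot
→ stash.lodge(k→cresmusta, v→@prev)
← nil
→ stash.fetch(k→cresmusta)
← cribrot
→ shelfsys.jot(p→/flasazu/mocrit, c→kuti)
← overwrote
→ shelfsys.survey(p→/tucripli/sumeflo)
← [plind]
→ shelfsys.openup(p→/flasazu/crisne)
← plopli
→ shelfsys.survey(p→/flasazu)
← [crisne, mocrit, slot, tu/]


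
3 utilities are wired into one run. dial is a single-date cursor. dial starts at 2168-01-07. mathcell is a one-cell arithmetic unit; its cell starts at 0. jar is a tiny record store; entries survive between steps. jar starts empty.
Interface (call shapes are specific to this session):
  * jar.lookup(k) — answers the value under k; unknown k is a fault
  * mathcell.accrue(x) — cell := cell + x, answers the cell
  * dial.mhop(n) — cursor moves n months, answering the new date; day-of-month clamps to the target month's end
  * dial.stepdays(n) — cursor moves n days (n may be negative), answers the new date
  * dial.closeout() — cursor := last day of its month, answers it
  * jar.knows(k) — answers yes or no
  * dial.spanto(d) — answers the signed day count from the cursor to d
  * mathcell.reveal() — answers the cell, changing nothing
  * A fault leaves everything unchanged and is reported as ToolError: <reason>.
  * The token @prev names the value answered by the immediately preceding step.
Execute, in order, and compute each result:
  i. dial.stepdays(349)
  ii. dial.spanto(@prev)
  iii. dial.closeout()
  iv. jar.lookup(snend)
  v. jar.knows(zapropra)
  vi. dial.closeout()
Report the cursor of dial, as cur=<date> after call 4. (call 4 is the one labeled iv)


;; dial.stepdays(n: 349) == 2168-12-21
;; dial.spanto(d: @prev) == 0
;; dial.closeout() == 2168-12-31
;; jar.lookup(k: snend) == ToolError: no such key snend
;; jar.knows(k: zapropra) == no
;; dial.closeout() == 2168-12-31

Answer: cur=2168-12-31


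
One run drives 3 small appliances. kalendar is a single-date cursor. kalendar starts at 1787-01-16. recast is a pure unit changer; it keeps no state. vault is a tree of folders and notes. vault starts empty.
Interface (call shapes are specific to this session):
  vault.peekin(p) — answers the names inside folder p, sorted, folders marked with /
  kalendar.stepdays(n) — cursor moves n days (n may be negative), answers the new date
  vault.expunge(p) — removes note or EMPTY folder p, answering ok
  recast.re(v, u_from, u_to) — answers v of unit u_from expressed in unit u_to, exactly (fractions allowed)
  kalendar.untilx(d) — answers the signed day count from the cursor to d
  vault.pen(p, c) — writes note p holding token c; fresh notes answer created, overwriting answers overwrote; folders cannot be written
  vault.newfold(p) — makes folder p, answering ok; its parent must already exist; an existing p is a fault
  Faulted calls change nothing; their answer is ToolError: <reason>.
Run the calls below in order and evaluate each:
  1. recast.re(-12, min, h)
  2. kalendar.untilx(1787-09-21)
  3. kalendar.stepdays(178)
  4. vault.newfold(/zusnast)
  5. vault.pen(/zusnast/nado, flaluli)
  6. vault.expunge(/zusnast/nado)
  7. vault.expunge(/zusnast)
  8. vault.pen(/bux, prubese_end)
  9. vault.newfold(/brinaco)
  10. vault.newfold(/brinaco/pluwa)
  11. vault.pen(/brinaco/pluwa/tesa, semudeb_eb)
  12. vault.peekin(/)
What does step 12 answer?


Invoking recast.re on v='-12', u_from='min', u_to='h', yielding -1/5.
I call kalendar.untilx on d='1787-09-21', and get 248.
I try kalendar.stepdays on n='178', — result: 1787-07-13.
Then vault.newfold on p='/zusnast': ok.
I use vault.pen on p='/zusnast/nado', c='flaluli', giving created.
Then vault.expunge on p='/zusnast/nado', giving ok.
Using vault.expunge on p='/zusnast', → ok.
I call vault.pen on p='/bux', c='prubese_end', giving created.
Next I call vault.newfold on p='/brinaco', and get ok.
I invoke vault.newfold on p='/brinaco/pluwa', yielding ok.
I use vault.pen on p='/brinaco/pluwa/tesa', c='semudeb_eb', which returns created.
I use vault.peekin on p='/', — result: [brinaco/, bux].

Answer: [brinaco/, bux]


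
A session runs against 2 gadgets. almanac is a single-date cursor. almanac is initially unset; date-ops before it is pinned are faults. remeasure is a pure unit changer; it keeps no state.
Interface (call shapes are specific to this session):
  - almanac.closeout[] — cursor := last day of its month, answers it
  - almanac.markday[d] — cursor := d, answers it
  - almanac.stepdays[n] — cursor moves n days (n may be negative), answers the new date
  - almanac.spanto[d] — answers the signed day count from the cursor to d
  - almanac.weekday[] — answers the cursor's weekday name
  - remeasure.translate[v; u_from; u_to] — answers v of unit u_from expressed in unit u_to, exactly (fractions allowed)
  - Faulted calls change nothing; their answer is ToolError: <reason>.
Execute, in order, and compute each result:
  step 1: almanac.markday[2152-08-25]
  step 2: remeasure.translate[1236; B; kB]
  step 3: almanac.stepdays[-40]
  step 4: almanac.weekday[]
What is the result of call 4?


Answer: Sunday

Derivation:
I try markday passing 2152-08-25: 2152-08-25.
Calling translate passing 1236, B, kB: 309/250.
I call stepdays passing -40, → 2152-07-16.
Next I call weekday(), giving Sunday.
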